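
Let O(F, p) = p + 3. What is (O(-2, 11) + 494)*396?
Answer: 201168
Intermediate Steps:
O(F, p) = 3 + p
(O(-2, 11) + 494)*396 = ((3 + 11) + 494)*396 = (14 + 494)*396 = 508*396 = 201168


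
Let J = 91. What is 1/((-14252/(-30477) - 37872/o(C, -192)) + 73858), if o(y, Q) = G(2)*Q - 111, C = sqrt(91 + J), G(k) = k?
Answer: 1676235/123932395706 ≈ 1.3525e-5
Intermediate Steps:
C = sqrt(182) (C = sqrt(91 + 91) = sqrt(182) ≈ 13.491)
o(y, Q) = -111 + 2*Q (o(y, Q) = 2*Q - 111 = -111 + 2*Q)
1/((-14252/(-30477) - 37872/o(C, -192)) + 73858) = 1/((-14252/(-30477) - 37872/(-111 + 2*(-192))) + 73858) = 1/((-14252*(-1/30477) - 37872/(-111 - 384)) + 73858) = 1/((14252/30477 - 37872/(-495)) + 73858) = 1/((14252/30477 - 37872*(-1/495)) + 73858) = 1/((14252/30477 + 4208/55) + 73858) = 1/(129031076/1676235 + 73858) = 1/(123932395706/1676235) = 1676235/123932395706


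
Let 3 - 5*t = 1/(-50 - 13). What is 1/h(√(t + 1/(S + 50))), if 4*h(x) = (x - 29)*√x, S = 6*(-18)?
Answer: -423864*√3*406^(¼)*2141^(¾)/6574739093 - 12*√3*406^(¾)*2141^(¼)/3070873 ≈ -0.16193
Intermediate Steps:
S = -108
t = 38/63 (t = ⅗ - 1/(5*(-50 - 13)) = ⅗ - ⅕/(-63) = ⅗ - ⅕*(-1/63) = ⅗ + 1/315 = 38/63 ≈ 0.60317)
h(x) = √x*(-29 + x)/4 (h(x) = ((x - 29)*√x)/4 = ((-29 + x)*√x)/4 = (√x*(-29 + x))/4 = √x*(-29 + x)/4)
1/h(√(t + 1/(S + 50))) = 1/(√(√(38/63 + 1/(-108 + 50)))*(-29 + √(38/63 + 1/(-108 + 50)))/4) = 1/(√(√(38/63 + 1/(-58)))*(-29 + √(38/63 + 1/(-58)))/4) = 1/(√(√(38/63 - 1/58))*(-29 + √(38/63 - 1/58))/4) = 1/(√(√(2141/3654))*(-29 + √(2141/3654))/4) = 1/(√(√869246/1218)*(-29 + √869246/1218)/4) = 1/((√3*406^(¾)*2141^(¼)/1218)*(-29 + √869246/1218)/4) = 1/(√3*406^(¾)*2141^(¼)*(-29 + √869246/1218)/4872) = 4*√3*406^(¼)*2141^(¾)/(2141*(-29 + √869246/1218))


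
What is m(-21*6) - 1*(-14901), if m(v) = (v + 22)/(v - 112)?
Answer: 1773271/119 ≈ 14901.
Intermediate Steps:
m(v) = (22 + v)/(-112 + v)
m(-21*6) - 1*(-14901) = (22 - 21*6)/(-112 - 21*6) - 1*(-14901) = (22 - 126)/(-112 - 126) + 14901 = -104/(-238) + 14901 = -1/238*(-104) + 14901 = 52/119 + 14901 = 1773271/119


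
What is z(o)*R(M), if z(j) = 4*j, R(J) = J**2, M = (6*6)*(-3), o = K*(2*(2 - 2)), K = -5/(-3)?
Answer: 0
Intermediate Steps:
K = 5/3 (K = -5*(-1/3) = 5/3 ≈ 1.6667)
o = 0 (o = 5*(2*(2 - 2))/3 = 5*(2*0)/3 = (5/3)*0 = 0)
M = -108 (M = 36*(-3) = -108)
z(o)*R(M) = (4*0)*(-108)**2 = 0*11664 = 0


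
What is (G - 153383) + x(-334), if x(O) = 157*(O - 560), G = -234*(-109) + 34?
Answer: -268201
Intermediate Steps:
G = 25540 (G = 25506 + 34 = 25540)
x(O) = -87920 + 157*O (x(O) = 157*(-560 + O) = -87920 + 157*O)
(G - 153383) + x(-334) = (25540 - 153383) + (-87920 + 157*(-334)) = -127843 + (-87920 - 52438) = -127843 - 140358 = -268201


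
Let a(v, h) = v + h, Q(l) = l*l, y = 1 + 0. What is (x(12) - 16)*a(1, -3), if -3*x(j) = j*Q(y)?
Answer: 40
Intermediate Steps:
y = 1
Q(l) = l**2
a(v, h) = h + v
x(j) = -j/3 (x(j) = -j*1**2/3 = -j/3)
(x(12) - 16)*a(1, -3) = (-1/3*12 - 16)*(-3 + 1) = (-4 - 16)*(-2) = -20*(-2) = 40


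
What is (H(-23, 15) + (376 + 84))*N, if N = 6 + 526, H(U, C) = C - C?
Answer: 244720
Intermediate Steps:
H(U, C) = 0
N = 532
(H(-23, 15) + (376 + 84))*N = (0 + (376 + 84))*532 = (0 + 460)*532 = 460*532 = 244720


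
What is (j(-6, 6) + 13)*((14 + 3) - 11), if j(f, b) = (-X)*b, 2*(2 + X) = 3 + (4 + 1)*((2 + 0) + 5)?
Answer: -534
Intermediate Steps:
X = 17 (X = -2 + (3 + (4 + 1)*((2 + 0) + 5))/2 = -2 + (3 + 5*(2 + 5))/2 = -2 + (3 + 5*7)/2 = -2 + (3 + 35)/2 = -2 + (½)*38 = -2 + 19 = 17)
j(f, b) = -17*b (j(f, b) = (-1*17)*b = -17*b)
(j(-6, 6) + 13)*((14 + 3) - 11) = (-17*6 + 13)*((14 + 3) - 11) = (-102 + 13)*(17 - 11) = -89*6 = -534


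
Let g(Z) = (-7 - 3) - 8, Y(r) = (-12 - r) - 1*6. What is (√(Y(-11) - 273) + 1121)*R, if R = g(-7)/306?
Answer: -1121/17 - 2*I*√70/17 ≈ -65.941 - 0.98431*I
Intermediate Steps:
Y(r) = -18 - r (Y(r) = (-12 - r) - 6 = -18 - r)
g(Z) = -18 (g(Z) = -10 - 8 = -18)
R = -1/17 (R = -18/306 = -18*1/306 = -1/17 ≈ -0.058824)
(√(Y(-11) - 273) + 1121)*R = (√((-18 - 1*(-11)) - 273) + 1121)*(-1/17) = (√((-18 + 11) - 273) + 1121)*(-1/17) = (√(-7 - 273) + 1121)*(-1/17) = (√(-280) + 1121)*(-1/17) = (2*I*√70 + 1121)*(-1/17) = (1121 + 2*I*√70)*(-1/17) = -1121/17 - 2*I*√70/17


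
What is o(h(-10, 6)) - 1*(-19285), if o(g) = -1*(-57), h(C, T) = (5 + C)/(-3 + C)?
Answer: 19342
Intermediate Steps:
h(C, T) = (5 + C)/(-3 + C)
o(g) = 57
o(h(-10, 6)) - 1*(-19285) = 57 - 1*(-19285) = 57 + 19285 = 19342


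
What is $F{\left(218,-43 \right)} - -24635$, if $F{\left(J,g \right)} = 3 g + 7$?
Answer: $24513$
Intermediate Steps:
$F{\left(J,g \right)} = 7 + 3 g$
$F{\left(218,-43 \right)} - -24635 = \left(7 + 3 \left(-43\right)\right) - -24635 = \left(7 - 129\right) + 24635 = -122 + 24635 = 24513$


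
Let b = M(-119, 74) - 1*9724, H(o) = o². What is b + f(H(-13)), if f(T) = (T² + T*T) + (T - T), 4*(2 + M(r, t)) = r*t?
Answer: 90389/2 ≈ 45195.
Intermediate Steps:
M(r, t) = -2 + r*t/4 (M(r, t) = -2 + (r*t)/4 = -2 + r*t/4)
f(T) = 2*T² (f(T) = (T² + T²) + 0 = 2*T² + 0 = 2*T²)
b = -23855/2 (b = (-2 + (¼)*(-119)*74) - 1*9724 = (-2 - 4403/2) - 9724 = -4407/2 - 9724 = -23855/2 ≈ -11928.)
b + f(H(-13)) = -23855/2 + 2*((-13)²)² = -23855/2 + 2*169² = -23855/2 + 2*28561 = -23855/2 + 57122 = 90389/2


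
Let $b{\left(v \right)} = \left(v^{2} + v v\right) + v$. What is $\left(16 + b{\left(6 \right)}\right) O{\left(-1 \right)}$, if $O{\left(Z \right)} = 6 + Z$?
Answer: $470$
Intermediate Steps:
$b{\left(v \right)} = v + 2 v^{2}$ ($b{\left(v \right)} = \left(v^{2} + v^{2}\right) + v = 2 v^{2} + v = v + 2 v^{2}$)
$\left(16 + b{\left(6 \right)}\right) O{\left(-1 \right)} = \left(16 + 6 \left(1 + 2 \cdot 6\right)\right) \left(6 - 1\right) = \left(16 + 6 \left(1 + 12\right)\right) 5 = \left(16 + 6 \cdot 13\right) 5 = \left(16 + 78\right) 5 = 94 \cdot 5 = 470$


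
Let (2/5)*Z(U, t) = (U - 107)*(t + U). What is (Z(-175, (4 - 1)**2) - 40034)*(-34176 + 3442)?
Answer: -2366395064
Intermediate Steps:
Z(U, t) = 5*(-107 + U)*(U + t)/2 (Z(U, t) = 5*((U - 107)*(t + U))/2 = 5*((-107 + U)*(U + t))/2 = 5*(-107 + U)*(U + t)/2)
(Z(-175, (4 - 1)**2) - 40034)*(-34176 + 3442) = ((-535/2*(-175) - 535*(4 - 1)**2/2 + (5/2)*(-175)**2 + (5/2)*(-175)*(4 - 1)**2) - 40034)*(-34176 + 3442) = ((93625/2 - 535/2*3**2 + (5/2)*30625 + (5/2)*(-175)*3**2) - 40034)*(-30734) = ((93625/2 - 535/2*9 + 153125/2 + (5/2)*(-175)*9) - 40034)*(-30734) = ((93625/2 - 4815/2 + 153125/2 - 7875/2) - 40034)*(-30734) = (117030 - 40034)*(-30734) = 76996*(-30734) = -2366395064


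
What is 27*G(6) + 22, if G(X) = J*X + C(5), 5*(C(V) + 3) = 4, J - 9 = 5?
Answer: 11153/5 ≈ 2230.6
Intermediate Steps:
J = 14 (J = 9 + 5 = 14)
C(V) = -11/5 (C(V) = -3 + (1/5)*4 = -3 + 4/5 = -11/5)
G(X) = -11/5 + 14*X (G(X) = 14*X - 11/5 = -11/5 + 14*X)
27*G(6) + 22 = 27*(-11/5 + 14*6) + 22 = 27*(-11/5 + 84) + 22 = 27*(409/5) + 22 = 11043/5 + 22 = 11153/5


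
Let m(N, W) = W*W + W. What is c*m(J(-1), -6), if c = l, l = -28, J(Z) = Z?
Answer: -840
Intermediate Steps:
m(N, W) = W + W**2 (m(N, W) = W**2 + W = W + W**2)
c = -28
c*m(J(-1), -6) = -(-168)*(1 - 6) = -(-168)*(-5) = -28*30 = -840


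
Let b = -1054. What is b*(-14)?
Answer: 14756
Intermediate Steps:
b*(-14) = -1054*(-14) = 14756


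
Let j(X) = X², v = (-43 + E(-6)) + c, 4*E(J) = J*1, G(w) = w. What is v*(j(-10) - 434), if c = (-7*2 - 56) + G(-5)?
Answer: 39913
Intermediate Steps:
E(J) = J/4 (E(J) = (J*1)/4 = J/4)
c = -75 (c = (-7*2 - 56) - 5 = (-14 - 56) - 5 = -70 - 5 = -75)
v = -239/2 (v = (-43 + (¼)*(-6)) - 75 = (-43 - 3/2) - 75 = -89/2 - 75 = -239/2 ≈ -119.50)
v*(j(-10) - 434) = -239*((-10)² - 434)/2 = -239*(100 - 434)/2 = -239/2*(-334) = 39913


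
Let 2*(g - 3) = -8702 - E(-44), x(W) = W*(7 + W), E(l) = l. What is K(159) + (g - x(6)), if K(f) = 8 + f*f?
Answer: 20885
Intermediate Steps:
g = -4326 (g = 3 + (-8702 - 1*(-44))/2 = 3 + (-8702 + 44)/2 = 3 + (½)*(-8658) = 3 - 4329 = -4326)
K(f) = 8 + f²
K(159) + (g - x(6)) = (8 + 159²) + (-4326 - 6*(7 + 6)) = (8 + 25281) + (-4326 - 6*13) = 25289 + (-4326 - 1*78) = 25289 + (-4326 - 78) = 25289 - 4404 = 20885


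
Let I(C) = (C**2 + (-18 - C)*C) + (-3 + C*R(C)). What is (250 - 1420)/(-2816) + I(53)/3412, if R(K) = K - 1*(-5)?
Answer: 1244189/1201024 ≈ 1.0359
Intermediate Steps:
R(K) = 5 + K (R(K) = K + 5 = 5 + K)
I(C) = -3 + C**2 + C*(-18 - C) + C*(5 + C) (I(C) = (C**2 + (-18 - C)*C) + (-3 + C*(5 + C)) = (C**2 + C*(-18 - C)) + (-3 + C*(5 + C)) = -3 + C**2 + C*(-18 - C) + C*(5 + C))
(250 - 1420)/(-2816) + I(53)/3412 = (250 - 1420)/(-2816) + (-3 + 53**2 - 13*53)/3412 = -1170*(-1/2816) + (-3 + 2809 - 689)*(1/3412) = 585/1408 + 2117*(1/3412) = 585/1408 + 2117/3412 = 1244189/1201024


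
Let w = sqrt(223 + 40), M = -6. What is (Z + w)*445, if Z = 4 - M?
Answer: 4450 + 445*sqrt(263) ≈ 11667.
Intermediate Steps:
Z = 10 (Z = 4 - 1*(-6) = 4 + 6 = 10)
w = sqrt(263) ≈ 16.217
(Z + w)*445 = (10 + sqrt(263))*445 = 4450 + 445*sqrt(263)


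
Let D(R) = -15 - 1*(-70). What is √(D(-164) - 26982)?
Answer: I*√26927 ≈ 164.09*I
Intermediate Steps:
D(R) = 55 (D(R) = -15 + 70 = 55)
√(D(-164) - 26982) = √(55 - 26982) = √(-26927) = I*√26927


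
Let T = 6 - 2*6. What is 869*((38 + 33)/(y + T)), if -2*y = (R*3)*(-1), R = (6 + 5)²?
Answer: 123398/351 ≈ 351.56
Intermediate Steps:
R = 121 (R = 11² = 121)
T = -6 (T = 6 - 12 = -6)
y = 363/2 (y = -121*3*(-1)/2 = -363*(-1)/2 = -½*(-363) = 363/2 ≈ 181.50)
869*((38 + 33)/(y + T)) = 869*((38 + 33)/(363/2 - 6)) = 869*(71/(351/2)) = 869*(71*(2/351)) = 869*(142/351) = 123398/351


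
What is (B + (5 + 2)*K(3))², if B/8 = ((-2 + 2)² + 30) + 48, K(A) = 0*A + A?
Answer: 416025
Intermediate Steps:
K(A) = A (K(A) = 0 + A = A)
B = 624 (B = 8*(((-2 + 2)² + 30) + 48) = 8*((0² + 30) + 48) = 8*((0 + 30) + 48) = 8*(30 + 48) = 8*78 = 624)
(B + (5 + 2)*K(3))² = (624 + (5 + 2)*3)² = (624 + 7*3)² = (624 + 21)² = 645² = 416025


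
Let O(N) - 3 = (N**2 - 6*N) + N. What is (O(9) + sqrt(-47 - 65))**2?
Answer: 1409 + 312*I*sqrt(7) ≈ 1409.0 + 825.47*I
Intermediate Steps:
O(N) = 3 + N**2 - 5*N (O(N) = 3 + ((N**2 - 6*N) + N) = 3 + (N**2 - 5*N) = 3 + N**2 - 5*N)
(O(9) + sqrt(-47 - 65))**2 = ((3 + 9**2 - 5*9) + sqrt(-47 - 65))**2 = ((3 + 81 - 45) + sqrt(-112))**2 = (39 + 4*I*sqrt(7))**2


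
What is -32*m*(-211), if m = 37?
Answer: 249824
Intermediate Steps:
-32*m*(-211) = -32*37*(-211) = -1184*(-211) = 249824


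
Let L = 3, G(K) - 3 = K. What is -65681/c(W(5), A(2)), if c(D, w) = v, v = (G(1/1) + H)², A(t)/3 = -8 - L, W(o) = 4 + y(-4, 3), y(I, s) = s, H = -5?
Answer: -65681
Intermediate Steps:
G(K) = 3 + K
W(o) = 7 (W(o) = 4 + 3 = 7)
A(t) = -33 (A(t) = 3*(-8 - 1*3) = 3*(-8 - 3) = 3*(-11) = -33)
v = 1 (v = ((3 + 1/1) - 5)² = ((3 + 1) - 5)² = (4 - 5)² = (-1)² = 1)
c(D, w) = 1
-65681/c(W(5), A(2)) = -65681/1 = -65681*1 = -65681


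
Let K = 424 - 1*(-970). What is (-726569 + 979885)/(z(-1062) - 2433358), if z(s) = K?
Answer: -63329/607991 ≈ -0.10416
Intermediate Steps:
K = 1394 (K = 424 + 970 = 1394)
z(s) = 1394
(-726569 + 979885)/(z(-1062) - 2433358) = (-726569 + 979885)/(1394 - 2433358) = 253316/(-2431964) = 253316*(-1/2431964) = -63329/607991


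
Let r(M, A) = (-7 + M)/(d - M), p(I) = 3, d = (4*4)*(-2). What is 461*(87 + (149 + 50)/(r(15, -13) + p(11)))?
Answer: 9645964/133 ≈ 72526.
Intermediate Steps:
d = -32 (d = 16*(-2) = -32)
r(M, A) = (-7 + M)/(-32 - M)
461*(87 + (149 + 50)/(r(15, -13) + p(11))) = 461*(87 + (149 + 50)/((7 - 1*15)/(32 + 15) + 3)) = 461*(87 + 199/((7 - 15)/47 + 3)) = 461*(87 + 199/((1/47)*(-8) + 3)) = 461*(87 + 199/(-8/47 + 3)) = 461*(87 + 199/(133/47)) = 461*(87 + 199*(47/133)) = 461*(87 + 9353/133) = 461*(20924/133) = 9645964/133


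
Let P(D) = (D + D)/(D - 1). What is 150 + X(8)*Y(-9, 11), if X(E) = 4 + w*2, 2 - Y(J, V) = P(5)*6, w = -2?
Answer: 150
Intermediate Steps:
P(D) = 2*D/(-1 + D) (P(D) = (2*D)/(-1 + D) = 2*D/(-1 + D))
Y(J, V) = -13 (Y(J, V) = 2 - 2*5/(-1 + 5)*6 = 2 - 2*5/4*6 = 2 - 2*5*(¼)*6 = 2 - 5*6/2 = 2 - 1*15 = 2 - 15 = -13)
X(E) = 0 (X(E) = 4 - 2*2 = 4 - 4 = 0)
150 + X(8)*Y(-9, 11) = 150 + 0*(-13) = 150 + 0 = 150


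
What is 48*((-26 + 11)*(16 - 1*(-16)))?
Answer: -23040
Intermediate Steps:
48*((-26 + 11)*(16 - 1*(-16))) = 48*(-15*(16 + 16)) = 48*(-15*32) = 48*(-480) = -23040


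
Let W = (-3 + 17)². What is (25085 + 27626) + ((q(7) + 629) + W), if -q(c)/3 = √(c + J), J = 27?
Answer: 53536 - 3*√34 ≈ 53519.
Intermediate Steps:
W = 196 (W = 14² = 196)
q(c) = -3*√(27 + c) (q(c) = -3*√(c + 27) = -3*√(27 + c))
(25085 + 27626) + ((q(7) + 629) + W) = (25085 + 27626) + ((-3*√(27 + 7) + 629) + 196) = 52711 + ((-3*√34 + 629) + 196) = 52711 + ((629 - 3*√34) + 196) = 52711 + (825 - 3*√34) = 53536 - 3*√34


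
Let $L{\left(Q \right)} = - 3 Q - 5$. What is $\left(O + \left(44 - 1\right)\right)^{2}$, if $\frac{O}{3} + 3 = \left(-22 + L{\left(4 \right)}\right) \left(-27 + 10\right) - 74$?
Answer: $3243601$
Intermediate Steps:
$L{\left(Q \right)} = -5 - 3 Q$
$O = 1758$ ($O = -9 + 3 \left(\left(-22 - 17\right) \left(-27 + 10\right) - 74\right) = -9 + 3 \left(\left(-22 - 17\right) \left(-17\right) - 74\right) = -9 + 3 \left(\left(-39\right) \left(-17\right) - 74\right) = -9 + 3 \left(663 - 74\right) = -9 + 3 \cdot 589 = -9 + 1767 = 1758$)
$\left(O + \left(44 - 1\right)\right)^{2} = \left(1758 + \left(44 - 1\right)\right)^{2} = \left(1758 + 43\right)^{2} = 1801^{2} = 3243601$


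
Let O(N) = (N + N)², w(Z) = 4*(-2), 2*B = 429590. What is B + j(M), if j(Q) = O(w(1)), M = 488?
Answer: 215051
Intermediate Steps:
B = 214795 (B = (½)*429590 = 214795)
w(Z) = -8
O(N) = 4*N² (O(N) = (2*N)² = 4*N²)
j(Q) = 256 (j(Q) = 4*(-8)² = 4*64 = 256)
B + j(M) = 214795 + 256 = 215051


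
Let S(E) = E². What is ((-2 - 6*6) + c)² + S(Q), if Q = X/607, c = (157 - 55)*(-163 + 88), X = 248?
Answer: 21777304952960/368449 ≈ 5.9105e+7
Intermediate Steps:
c = -7650 (c = 102*(-75) = -7650)
Q = 248/607 ≈ 0.40857
((-2 - 6*6) + c)² + S(Q) = ((-2 - 6*6) - 7650)² + (248/607)² = ((-2 - 36) - 7650)² + 61504/368449 = (-38 - 7650)² + 61504/368449 = (-7688)² + 61504/368449 = 59105344 + 61504/368449 = 21777304952960/368449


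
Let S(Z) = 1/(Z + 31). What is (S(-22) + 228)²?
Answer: 4214809/81 ≈ 52035.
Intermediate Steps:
S(Z) = 1/(31 + Z)
(S(-22) + 228)² = (1/(31 - 22) + 228)² = (1/9 + 228)² = (⅑ + 228)² = (2053/9)² = 4214809/81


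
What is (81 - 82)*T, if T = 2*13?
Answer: -26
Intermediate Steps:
T = 26
(81 - 82)*T = (81 - 82)*26 = -1*26 = -26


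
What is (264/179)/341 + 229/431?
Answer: 1281065/2391619 ≈ 0.53565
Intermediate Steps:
(264/179)/341 + 229/431 = (264*(1/179))*(1/341) + 229*(1/431) = (264/179)*(1/341) + 229/431 = 24/5549 + 229/431 = 1281065/2391619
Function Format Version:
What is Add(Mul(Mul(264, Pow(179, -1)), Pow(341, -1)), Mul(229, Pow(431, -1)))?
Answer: Rational(1281065, 2391619) ≈ 0.53565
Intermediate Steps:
Add(Mul(Mul(264, Pow(179, -1)), Pow(341, -1)), Mul(229, Pow(431, -1))) = Add(Mul(Mul(264, Rational(1, 179)), Rational(1, 341)), Mul(229, Rational(1, 431))) = Add(Mul(Rational(264, 179), Rational(1, 341)), Rational(229, 431)) = Add(Rational(24, 5549), Rational(229, 431)) = Rational(1281065, 2391619)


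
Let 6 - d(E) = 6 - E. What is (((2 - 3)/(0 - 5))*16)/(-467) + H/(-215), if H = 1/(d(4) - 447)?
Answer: -304317/44479415 ≈ -0.0068417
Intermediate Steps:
d(E) = E (d(E) = 6 - (6 - E) = 6 + (-6 + E) = E)
H = -1/443 (H = 1/(4 - 447) = 1/(-443) = -1/443 ≈ -0.0022573)
(((2 - 3)/(0 - 5))*16)/(-467) + H/(-215) = (((2 - 3)/(0 - 5))*16)/(-467) - 1/443/(-215) = (-1/(-5)*16)*(-1/467) - 1/443*(-1/215) = (-1*(-⅕)*16)*(-1/467) + 1/95245 = ((⅕)*16)*(-1/467) + 1/95245 = (16/5)*(-1/467) + 1/95245 = -16/2335 + 1/95245 = -304317/44479415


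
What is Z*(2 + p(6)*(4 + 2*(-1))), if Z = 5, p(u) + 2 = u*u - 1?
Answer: 340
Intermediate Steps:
p(u) = -3 + u**2 (p(u) = -2 + (u*u - 1) = -2 + (u**2 - 1) = -2 + (-1 + u**2) = -3 + u**2)
Z*(2 + p(6)*(4 + 2*(-1))) = 5*(2 + (-3 + 6**2)*(4 + 2*(-1))) = 5*(2 + (-3 + 36)*(4 - 2)) = 5*(2 + 33*2) = 5*(2 + 66) = 5*68 = 340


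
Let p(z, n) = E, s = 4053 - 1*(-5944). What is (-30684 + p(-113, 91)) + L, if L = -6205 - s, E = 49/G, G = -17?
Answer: -797111/17 ≈ -46889.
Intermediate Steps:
s = 9997 (s = 4053 + 5944 = 9997)
E = -49/17 (E = 49/(-17) = 49*(-1/17) = -49/17 ≈ -2.8824)
p(z, n) = -49/17
L = -16202 (L = -6205 - 1*9997 = -6205 - 9997 = -16202)
(-30684 + p(-113, 91)) + L = (-30684 - 49/17) - 16202 = -521677/17 - 16202 = -797111/17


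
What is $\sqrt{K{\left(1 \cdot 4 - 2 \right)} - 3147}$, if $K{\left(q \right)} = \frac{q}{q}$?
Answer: $11 i \sqrt{26} \approx 56.089 i$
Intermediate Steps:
$K{\left(q \right)} = 1$
$\sqrt{K{\left(1 \cdot 4 - 2 \right)} - 3147} = \sqrt{1 - 3147} = \sqrt{-3146} = 11 i \sqrt{26}$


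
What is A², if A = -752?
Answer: 565504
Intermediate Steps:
A² = (-752)² = 565504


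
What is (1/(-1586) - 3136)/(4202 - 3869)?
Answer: -552633/58682 ≈ -9.4174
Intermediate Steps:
(1/(-1586) - 3136)/(4202 - 3869) = (-1/1586 - 3136)/333 = -4973697/1586*1/333 = -552633/58682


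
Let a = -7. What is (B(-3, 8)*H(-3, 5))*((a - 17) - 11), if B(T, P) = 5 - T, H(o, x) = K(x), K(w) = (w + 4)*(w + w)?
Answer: -25200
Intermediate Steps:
K(w) = 2*w*(4 + w) (K(w) = (4 + w)*(2*w) = 2*w*(4 + w))
H(o, x) = 2*x*(4 + x)
(B(-3, 8)*H(-3, 5))*((a - 17) - 11) = ((5 - 1*(-3))*(2*5*(4 + 5)))*((-7 - 17) - 11) = ((5 + 3)*(2*5*9))*(-24 - 11) = (8*90)*(-35) = 720*(-35) = -25200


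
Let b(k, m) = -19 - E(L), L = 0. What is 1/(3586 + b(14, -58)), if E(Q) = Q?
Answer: 1/3567 ≈ 0.00028035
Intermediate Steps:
b(k, m) = -19 (b(k, m) = -19 - 1*0 = -19 + 0 = -19)
1/(3586 + b(14, -58)) = 1/(3586 - 19) = 1/3567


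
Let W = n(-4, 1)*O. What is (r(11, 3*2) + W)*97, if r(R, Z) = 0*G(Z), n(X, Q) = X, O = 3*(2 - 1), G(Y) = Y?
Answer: -1164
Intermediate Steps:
O = 3 (O = 3*1 = 3)
r(R, Z) = 0 (r(R, Z) = 0*Z = 0)
W = -12 (W = -4*3 = -12)
(r(11, 3*2) + W)*97 = (0 - 12)*97 = -12*97 = -1164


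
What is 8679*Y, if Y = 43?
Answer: 373197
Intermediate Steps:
8679*Y = 8679*43 = 373197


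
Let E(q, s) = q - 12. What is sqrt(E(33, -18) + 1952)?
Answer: sqrt(1973) ≈ 44.418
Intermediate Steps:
E(q, s) = -12 + q
sqrt(E(33, -18) + 1952) = sqrt((-12 + 33) + 1952) = sqrt(21 + 1952) = sqrt(1973)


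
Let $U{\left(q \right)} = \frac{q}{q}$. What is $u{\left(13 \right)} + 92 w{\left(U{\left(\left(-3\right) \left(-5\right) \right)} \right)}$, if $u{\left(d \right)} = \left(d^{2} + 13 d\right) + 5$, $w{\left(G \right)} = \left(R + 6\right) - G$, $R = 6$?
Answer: $1355$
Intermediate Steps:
$U{\left(q \right)} = 1$
$w{\left(G \right)} = 12 - G$ ($w{\left(G \right)} = \left(6 + 6\right) - G = 12 - G$)
$u{\left(d \right)} = 5 + d^{2} + 13 d$
$u{\left(13 \right)} + 92 w{\left(U{\left(\left(-3\right) \left(-5\right) \right)} \right)} = \left(5 + 13^{2} + 13 \cdot 13\right) + 92 \left(12 - 1\right) = \left(5 + 169 + 169\right) + 92 \left(12 - 1\right) = 343 + 92 \cdot 11 = 343 + 1012 = 1355$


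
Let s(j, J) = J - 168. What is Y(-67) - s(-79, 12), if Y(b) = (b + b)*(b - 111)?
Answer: 24008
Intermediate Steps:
s(j, J) = -168 + J
Y(b) = 2*b*(-111 + b) (Y(b) = (2*b)*(-111 + b) = 2*b*(-111 + b))
Y(-67) - s(-79, 12) = 2*(-67)*(-111 - 67) - (-168 + 12) = 2*(-67)*(-178) - 1*(-156) = 23852 + 156 = 24008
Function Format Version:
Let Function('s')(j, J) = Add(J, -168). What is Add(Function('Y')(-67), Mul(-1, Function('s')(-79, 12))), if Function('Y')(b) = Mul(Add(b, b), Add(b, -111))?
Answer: 24008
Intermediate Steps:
Function('s')(j, J) = Add(-168, J)
Function('Y')(b) = Mul(2, b, Add(-111, b)) (Function('Y')(b) = Mul(Mul(2, b), Add(-111, b)) = Mul(2, b, Add(-111, b)))
Add(Function('Y')(-67), Mul(-1, Function('s')(-79, 12))) = Add(Mul(2, -67, Add(-111, -67)), Mul(-1, Add(-168, 12))) = Add(Mul(2, -67, -178), Mul(-1, -156)) = Add(23852, 156) = 24008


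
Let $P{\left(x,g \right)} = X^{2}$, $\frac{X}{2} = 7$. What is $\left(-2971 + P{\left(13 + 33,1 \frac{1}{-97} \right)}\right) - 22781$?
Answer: $-25556$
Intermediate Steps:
$X = 14$ ($X = 2 \cdot 7 = 14$)
$P{\left(x,g \right)} = 196$ ($P{\left(x,g \right)} = 14^{2} = 196$)
$\left(-2971 + P{\left(13 + 33,1 \frac{1}{-97} \right)}\right) - 22781 = \left(-2971 + 196\right) - 22781 = -2775 - 22781 = -25556$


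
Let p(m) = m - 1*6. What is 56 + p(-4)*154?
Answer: -1484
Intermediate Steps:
p(m) = -6 + m (p(m) = m - 6 = -6 + m)
56 + p(-4)*154 = 56 + (-6 - 4)*154 = 56 - 10*154 = 56 - 1540 = -1484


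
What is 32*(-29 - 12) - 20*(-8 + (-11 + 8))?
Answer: -1092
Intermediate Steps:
32*(-29 - 12) - 20*(-8 + (-11 + 8)) = 32*(-41) - 20*(-8 - 3) = -1312 - 20*(-11) = -1312 - 1*(-220) = -1312 + 220 = -1092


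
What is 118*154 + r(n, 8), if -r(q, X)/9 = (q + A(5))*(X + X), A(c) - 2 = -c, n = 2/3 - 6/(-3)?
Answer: 18220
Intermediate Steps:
n = 8/3 (n = 2*(1/3) - 6*(-1/3) = 2/3 + 2 = 8/3 ≈ 2.6667)
A(c) = 2 - c
r(q, X) = -18*X*(-3 + q) (r(q, X) = -9*(q + (2 - 1*5))*(X + X) = -9*(q + (2 - 5))*2*X = -9*(q - 3)*2*X = -9*(-3 + q)*2*X = -18*X*(-3 + q))
118*154 + r(n, 8) = 118*154 + 18*8*(3 - 1*8/3) = 18172 + 18*8*(3 - 8/3) = 18172 + 18*8*(1/3) = 18172 + 48 = 18220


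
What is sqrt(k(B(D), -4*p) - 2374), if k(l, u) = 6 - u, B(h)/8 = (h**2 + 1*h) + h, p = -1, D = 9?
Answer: 2*I*sqrt(593) ≈ 48.703*I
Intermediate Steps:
B(h) = 8*h**2 + 16*h (B(h) = 8*((h**2 + 1*h) + h) = 8*((h**2 + h) + h) = 8*((h + h**2) + h) = 8*(h**2 + 2*h) = 8*h**2 + 16*h)
sqrt(k(B(D), -4*p) - 2374) = sqrt((6 - (-4)*(-1)) - 2374) = sqrt((6 - 1*4) - 2374) = sqrt((6 - 4) - 2374) = sqrt(2 - 2374) = sqrt(-2372) = 2*I*sqrt(593)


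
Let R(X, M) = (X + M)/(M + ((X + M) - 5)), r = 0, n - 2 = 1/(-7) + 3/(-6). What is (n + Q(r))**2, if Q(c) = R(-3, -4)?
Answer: 40401/12544 ≈ 3.2207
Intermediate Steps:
n = 19/14 (n = 2 + (1/(-7) + 3/(-6)) = 2 + (1*(-1/7) + 3*(-1/6)) = 2 + (-1/7 - 1/2) = 2 - 9/14 = 19/14 ≈ 1.3571)
R(X, M) = (M + X)/(-5 + X + 2*M) (R(X, M) = (M + X)/(M + ((M + X) - 5)) = (M + X)/(M + (-5 + M + X)) = (M + X)/(-5 + X + 2*M))
Q(c) = 7/16 (Q(c) = (-4 - 3)/(-5 - 3 + 2*(-4)) = -7/(-5 - 3 - 8) = -7/(-16) = -1/16*(-7) = 7/16)
(n + Q(r))**2 = (19/14 + 7/16)**2 = (201/112)**2 = 40401/12544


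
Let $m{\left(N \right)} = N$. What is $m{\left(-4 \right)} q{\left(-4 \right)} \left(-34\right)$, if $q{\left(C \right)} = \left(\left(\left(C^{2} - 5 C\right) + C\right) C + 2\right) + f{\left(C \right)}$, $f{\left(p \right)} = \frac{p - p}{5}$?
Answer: $-17136$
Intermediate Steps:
$f{\left(p \right)} = 0$ ($f{\left(p \right)} = 0 \cdot \frac{1}{5} = 0$)
$q{\left(C \right)} = 2 + C \left(C^{2} - 4 C\right)$ ($q{\left(C \right)} = \left(\left(\left(C^{2} - 5 C\right) + C\right) C + 2\right) + 0 = \left(\left(C^{2} - 4 C\right) C + 2\right) + 0 = \left(C \left(C^{2} - 4 C\right) + 2\right) + 0 = \left(2 + C \left(C^{2} - 4 C\right)\right) + 0 = 2 + C \left(C^{2} - 4 C\right)$)
$m{\left(-4 \right)} q{\left(-4 \right)} \left(-34\right) = - 4 \left(2 + \left(-4\right)^{3} - 4 \left(-4\right)^{2}\right) \left(-34\right) = - 4 \left(2 - 64 - 64\right) \left(-34\right) = \left(-4\right) \left(-126\right) \left(-34\right) = 504 \left(-34\right) = -17136$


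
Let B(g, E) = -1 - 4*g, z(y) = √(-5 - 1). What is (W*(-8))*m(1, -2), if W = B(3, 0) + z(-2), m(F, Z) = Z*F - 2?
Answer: -416 + 32*I*√6 ≈ -416.0 + 78.384*I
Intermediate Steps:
z(y) = I*√6 (z(y) = √(-6) = I*√6)
m(F, Z) = -2 + F*Z (m(F, Z) = F*Z - 2 = -2 + F*Z)
W = -13 + I*√6 (W = (-1 - 4*3) + I*√6 = (-1 - 12) + I*√6 = -13 + I*√6 ≈ -13.0 + 2.4495*I)
(W*(-8))*m(1, -2) = ((-13 + I*√6)*(-8))*(-2 + 1*(-2)) = (104 - 8*I*√6)*(-2 - 2) = (104 - 8*I*√6)*(-4) = -416 + 32*I*√6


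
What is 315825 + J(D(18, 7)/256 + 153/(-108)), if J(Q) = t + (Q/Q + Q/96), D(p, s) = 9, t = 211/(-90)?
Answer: 116425227079/368640 ≈ 3.1582e+5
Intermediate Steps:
t = -211/90 (t = 211*(-1/90) = -211/90 ≈ -2.3444)
J(Q) = -121/90 + Q/96 (J(Q) = -211/90 + (Q/Q + Q/96) = -211/90 + (1 + Q*(1/96)) = -211/90 + (1 + Q/96) = -121/90 + Q/96)
315825 + J(D(18, 7)/256 + 153/(-108)) = 315825 + (-121/90 + (9/256 + 153/(-108))/96) = 315825 + (-121/90 + (9*(1/256) + 153*(-1/108))/96) = 315825 + (-121/90 + (9/256 - 17/12)/96) = 315825 + (-121/90 + (1/96)*(-1061/768)) = 315825 + (-121/90 - 1061/73728) = 315825 - 500921/368640 = 116425227079/368640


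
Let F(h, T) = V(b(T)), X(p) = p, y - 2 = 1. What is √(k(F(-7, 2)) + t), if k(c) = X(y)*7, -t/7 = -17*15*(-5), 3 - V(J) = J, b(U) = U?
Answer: 2*I*√2226 ≈ 94.361*I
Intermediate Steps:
y = 3 (y = 2 + 1 = 3)
V(J) = 3 - J
F(h, T) = 3 - T
t = -8925 (t = -7*(-17*15)*(-5) = -(-1785)*(-5) = -7*1275 = -8925)
k(c) = 21 (k(c) = 3*7 = 21)
√(k(F(-7, 2)) + t) = √(21 - 8925) = √(-8904) = 2*I*√2226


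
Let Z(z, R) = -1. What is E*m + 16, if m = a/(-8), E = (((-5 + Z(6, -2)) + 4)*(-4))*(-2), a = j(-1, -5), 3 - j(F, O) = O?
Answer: 32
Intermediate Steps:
j(F, O) = 3 - O
a = 8 (a = 3 - 1*(-5) = 3 + 5 = 8)
E = -16 (E = (((-5 - 1) + 4)*(-4))*(-2) = ((-6 + 4)*(-4))*(-2) = -2*(-4)*(-2) = 8*(-2) = -16)
m = -1 (m = 8/(-8) = 8*(-⅛) = -1)
E*m + 16 = -16*(-1) + 16 = 16 + 16 = 32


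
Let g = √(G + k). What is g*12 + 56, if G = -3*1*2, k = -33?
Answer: 56 + 12*I*√39 ≈ 56.0 + 74.94*I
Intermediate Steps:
G = -6 (G = -3*2 = -6)
g = I*√39 (g = √(-6 - 33) = √(-39) = I*√39 ≈ 6.245*I)
g*12 + 56 = (I*√39)*12 + 56 = 12*I*√39 + 56 = 56 + 12*I*√39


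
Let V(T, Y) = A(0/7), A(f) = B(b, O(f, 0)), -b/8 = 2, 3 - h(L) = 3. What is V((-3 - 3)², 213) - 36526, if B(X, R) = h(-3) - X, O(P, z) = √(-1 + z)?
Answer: -36510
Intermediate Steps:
h(L) = 0 (h(L) = 3 - 1*3 = 3 - 3 = 0)
b = -16 (b = -8*2 = -16)
B(X, R) = -X (B(X, R) = 0 - X = -X)
A(f) = 16 (A(f) = -1*(-16) = 16)
V(T, Y) = 16
V((-3 - 3)², 213) - 36526 = 16 - 36526 = -36510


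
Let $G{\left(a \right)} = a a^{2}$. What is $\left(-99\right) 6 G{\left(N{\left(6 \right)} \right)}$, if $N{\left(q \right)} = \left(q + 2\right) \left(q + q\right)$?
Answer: $-525533184$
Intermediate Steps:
$N{\left(q \right)} = 2 q \left(2 + q\right)$ ($N{\left(q \right)} = \left(2 + q\right) 2 q = 2 q \left(2 + q\right)$)
$G{\left(a \right)} = a^{3}$
$\left(-99\right) 6 G{\left(N{\left(6 \right)} \right)} = \left(-99\right) 6 \left(2 \cdot 6 \left(2 + 6\right)\right)^{3} = - 594 \left(2 \cdot 6 \cdot 8\right)^{3} = - 594 \cdot 96^{3} = \left(-594\right) 884736 = -525533184$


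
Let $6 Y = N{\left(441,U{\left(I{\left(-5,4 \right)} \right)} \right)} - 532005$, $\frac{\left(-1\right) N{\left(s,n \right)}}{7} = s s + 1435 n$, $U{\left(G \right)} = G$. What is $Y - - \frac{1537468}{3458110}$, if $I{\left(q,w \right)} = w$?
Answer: $- \frac{1671606570478}{5187165} \approx -3.2226 \cdot 10^{5}$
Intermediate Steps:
$N{\left(s,n \right)} = - 10045 n - 7 s^{2}$ ($N{\left(s,n \right)} = - 7 \left(s s + 1435 n\right) = - 7 \left(s^{2} + 1435 n\right) = - 10045 n - 7 s^{2}$)
$Y = - \frac{966776}{3}$ ($Y = \frac{\left(\left(-10045\right) 4 - 7 \cdot 441^{2}\right) - 532005}{6} = \frac{\left(-40180 - 1361367\right) - 532005}{6} = \frac{-1401547 - 532005}{6} = \frac{1}{6} \left(-1933552\right) = - \frac{966776}{3} \approx -3.2226 \cdot 10^{5}$)
$Y - - \frac{1537468}{3458110} = - \frac{966776}{3} - - \frac{1537468}{3458110} = - \frac{966776}{3} - \left(-1\right) \frac{768734}{1729055} = - \frac{966776}{3} - - \frac{768734}{1729055} = - \frac{966776}{3} + \frac{768734}{1729055} = - \frac{1671606570478}{5187165}$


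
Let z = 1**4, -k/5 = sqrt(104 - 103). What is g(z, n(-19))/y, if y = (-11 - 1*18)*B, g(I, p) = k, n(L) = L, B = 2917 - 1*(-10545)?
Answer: 5/390398 ≈ 1.2807e-5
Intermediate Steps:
B = 13462 (B = 2917 + 10545 = 13462)
k = -5 (k = -5*sqrt(104 - 103) = -5*sqrt(1) = -5*1 = -5)
z = 1
g(I, p) = -5
y = -390398 (y = (-11 - 1*18)*13462 = (-11 - 18)*13462 = -29*13462 = -390398)
g(z, n(-19))/y = -5/(-390398) = -5*(-1/390398) = 5/390398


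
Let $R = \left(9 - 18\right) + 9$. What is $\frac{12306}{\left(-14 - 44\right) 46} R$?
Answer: $0$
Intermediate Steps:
$R = 0$ ($R = -9 + 9 = 0$)
$\frac{12306}{\left(-14 - 44\right) 46} R = \frac{12306}{\left(-14 - 44\right) 46} \cdot 0 = \frac{12306}{\left(-58\right) 46} \cdot 0 = \frac{12306}{-2668} \cdot 0 = 12306 \left(- \frac{1}{2668}\right) 0 = \left(- \frac{6153}{1334}\right) 0 = 0$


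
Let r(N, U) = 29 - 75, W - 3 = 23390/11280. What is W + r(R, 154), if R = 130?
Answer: -46165/1128 ≈ -40.926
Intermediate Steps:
W = 5723/1128 (W = 3 + 23390/11280 = 3 + 23390*(1/11280) = 3 + 2339/1128 = 5723/1128 ≈ 5.0736)
r(N, U) = -46
W + r(R, 154) = 5723/1128 - 46 = -46165/1128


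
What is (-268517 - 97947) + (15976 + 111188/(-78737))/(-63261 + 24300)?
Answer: -374730901260124/1022557419 ≈ -3.6646e+5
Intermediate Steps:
(-268517 - 97947) + (15976 + 111188/(-78737))/(-63261 + 24300) = -366464 + (15976 + 111188*(-1/78737))/(-38961) = -366464 + (15976 - 111188/78737)*(-1/38961) = -366464 + (1257791124/78737)*(-1/38961) = -366464 - 419263708/1022557419 = -374730901260124/1022557419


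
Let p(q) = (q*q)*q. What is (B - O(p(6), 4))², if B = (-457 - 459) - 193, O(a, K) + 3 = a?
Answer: 1747684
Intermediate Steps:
p(q) = q³ (p(q) = q²*q = q³)
O(a, K) = -3 + a
B = -1109 (B = -916 - 193 = -1109)
(B - O(p(6), 4))² = (-1109 - (-3 + 6³))² = (-1109 - (-3 + 216))² = (-1109 - 1*213)² = (-1109 - 213)² = (-1322)² = 1747684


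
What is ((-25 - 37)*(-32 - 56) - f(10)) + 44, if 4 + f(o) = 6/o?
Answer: 27517/5 ≈ 5503.4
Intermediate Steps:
f(o) = -4 + 6/o
((-25 - 37)*(-32 - 56) - f(10)) + 44 = ((-25 - 37)*(-32 - 56) - (-4 + 6/10)) + 44 = (-62*(-88) - (-4 + 6*(1/10))) + 44 = (5456 - (-4 + 3/5)) + 44 = (5456 - 1*(-17/5)) + 44 = (5456 + 17/5) + 44 = 27297/5 + 44 = 27517/5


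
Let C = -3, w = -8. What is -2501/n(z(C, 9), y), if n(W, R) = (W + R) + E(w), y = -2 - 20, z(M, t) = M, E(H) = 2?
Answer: 2501/23 ≈ 108.74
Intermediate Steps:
y = -22
n(W, R) = 2 + R + W (n(W, R) = (W + R) + 2 = (R + W) + 2 = 2 + R + W)
-2501/n(z(C, 9), y) = -2501/(2 - 22 - 3) = -2501/(-23) = -2501*(-1/23) = 2501/23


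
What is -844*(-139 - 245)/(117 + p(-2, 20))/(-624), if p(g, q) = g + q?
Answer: -6752/1755 ≈ -3.8473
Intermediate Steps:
-844*(-139 - 245)/(117 + p(-2, 20))/(-624) = -844*(-139 - 245)/(117 + (-2 + 20))/(-624) = -844*(-384/(117 + 18))*(-1/624) = -844/(135*(-1/384))*(-1/624) = -844/(-45/128)*(-1/624) = -844*(-128/45)*(-1/624) = (108032/45)*(-1/624) = -6752/1755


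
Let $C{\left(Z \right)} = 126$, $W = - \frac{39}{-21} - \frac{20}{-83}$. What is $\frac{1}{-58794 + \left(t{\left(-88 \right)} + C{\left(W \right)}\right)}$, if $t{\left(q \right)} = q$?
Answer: $- \frac{1}{58756} \approx -1.702 \cdot 10^{-5}$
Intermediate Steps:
$W = \frac{1219}{581}$ ($W = \left(-39\right) \left(- \frac{1}{21}\right) - - \frac{20}{83} = \frac{13}{7} + \frac{20}{83} = \frac{1219}{581} \approx 2.0981$)
$\frac{1}{-58794 + \left(t{\left(-88 \right)} + C{\left(W \right)}\right)} = \frac{1}{-58794 + \left(-88 + 126\right)} = \frac{1}{-58794 + 38} = \frac{1}{-58756} = - \frac{1}{58756}$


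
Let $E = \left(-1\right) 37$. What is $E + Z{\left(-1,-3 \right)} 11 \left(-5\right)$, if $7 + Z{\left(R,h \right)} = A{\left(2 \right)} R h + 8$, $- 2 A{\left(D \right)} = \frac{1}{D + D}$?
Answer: $- \frac{571}{8} \approx -71.375$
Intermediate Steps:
$A{\left(D \right)} = - \frac{1}{4 D}$ ($A{\left(D \right)} = - \frac{1}{2 \left(D + D\right)} = - \frac{1}{2 \cdot 2 D} = - \frac{\frac{1}{2} \frac{1}{D}}{2} = - \frac{1}{4 D}$)
$E = -37$
$Z{\left(R,h \right)} = 1 - \frac{R h}{8}$ ($Z{\left(R,h \right)} = -7 + \left(- \frac{1}{4 \cdot 2} R h + 8\right) = -7 + \left(\left(- \frac{1}{4}\right) \frac{1}{2} R h + 8\right) = -7 + \left(- \frac{R}{8} h + 8\right) = -7 - \left(-8 + \frac{R h}{8}\right) = 1 - \frac{R h}{8}$)
$E + Z{\left(-1,-3 \right)} 11 \left(-5\right) = -37 + \left(1 - \left(- \frac{1}{8}\right) \left(-3\right)\right) 11 \left(-5\right) = -37 + \left(1 - \frac{3}{8}\right) \left(-55\right) = -37 + \frac{5}{8} \left(-55\right) = -37 - \frac{275}{8} = - \frac{571}{8}$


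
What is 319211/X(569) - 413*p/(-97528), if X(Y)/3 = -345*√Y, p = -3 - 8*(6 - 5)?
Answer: -4543/97528 - 319211*√569/588915 ≈ -12.976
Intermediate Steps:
p = -11 (p = -3 - 8*1 = -3 - 8 = -11)
X(Y) = -1035*√Y (X(Y) = 3*(-345*√Y) = -1035*√Y)
319211/X(569) - 413*p/(-97528) = 319211/((-1035*√569)) - 413*(-11)/(-97528) = 319211*(-√569/588915) + 4543*(-1/97528) = -319211*√569/588915 - 4543/97528 = -4543/97528 - 319211*√569/588915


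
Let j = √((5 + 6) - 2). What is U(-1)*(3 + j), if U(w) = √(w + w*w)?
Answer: 0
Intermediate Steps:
U(w) = √(w + w²)
j = 3 (j = √(11 - 2) = √9 = 3)
U(-1)*(3 + j) = √(-(1 - 1))*(3 + 3) = √(-1*0)*6 = √0*6 = 0*6 = 0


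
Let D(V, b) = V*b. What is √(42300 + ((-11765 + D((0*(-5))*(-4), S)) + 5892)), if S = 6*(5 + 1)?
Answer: √36427 ≈ 190.86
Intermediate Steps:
S = 36 (S = 6*6 = 36)
√(42300 + ((-11765 + D((0*(-5))*(-4), S)) + 5892)) = √(42300 + ((-11765 + ((0*(-5))*(-4))*36) + 5892)) = √(42300 + ((-11765 + (0*(-4))*36) + 5892)) = √(42300 + ((-11765 + 0*36) + 5892)) = √(42300 + ((-11765 + 0) + 5892)) = √(42300 + (-11765 + 5892)) = √(42300 - 5873) = √36427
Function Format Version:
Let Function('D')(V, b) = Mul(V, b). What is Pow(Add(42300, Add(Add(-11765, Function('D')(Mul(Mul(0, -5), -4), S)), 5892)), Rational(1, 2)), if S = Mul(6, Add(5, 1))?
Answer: Pow(36427, Rational(1, 2)) ≈ 190.86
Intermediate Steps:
S = 36 (S = Mul(6, 6) = 36)
Pow(Add(42300, Add(Add(-11765, Function('D')(Mul(Mul(0, -5), -4), S)), 5892)), Rational(1, 2)) = Pow(Add(42300, Add(Add(-11765, Mul(Mul(Mul(0, -5), -4), 36)), 5892)), Rational(1, 2)) = Pow(Add(42300, Add(Add(-11765, Mul(Mul(0, -4), 36)), 5892)), Rational(1, 2)) = Pow(Add(42300, Add(Add(-11765, Mul(0, 36)), 5892)), Rational(1, 2)) = Pow(Add(42300, Add(Add(-11765, 0), 5892)), Rational(1, 2)) = Pow(Add(42300, Add(-11765, 5892)), Rational(1, 2)) = Pow(Add(42300, -5873), Rational(1, 2)) = Pow(36427, Rational(1, 2))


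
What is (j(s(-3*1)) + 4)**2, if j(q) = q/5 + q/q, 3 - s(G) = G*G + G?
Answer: 484/25 ≈ 19.360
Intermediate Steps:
s(G) = 3 - G - G**2 (s(G) = 3 - (G*G + G) = 3 - (G**2 + G) = 3 - (G + G**2) = 3 + (-G - G**2) = 3 - G - G**2)
j(q) = 1 + q/5 (j(q) = q*(1/5) + 1 = q/5 + 1 = 1 + q/5)
(j(s(-3*1)) + 4)**2 = ((1 + (3 - (-3) - (-3*1)**2)/5) + 4)**2 = ((1 + (3 - 1*(-3) - 1*(-3)**2)/5) + 4)**2 = ((1 + (3 + 3 - 1*9)/5) + 4)**2 = ((1 + (3 + 3 - 9)/5) + 4)**2 = ((1 + (1/5)*(-3)) + 4)**2 = ((1 - 3/5) + 4)**2 = (2/5 + 4)**2 = (22/5)**2 = 484/25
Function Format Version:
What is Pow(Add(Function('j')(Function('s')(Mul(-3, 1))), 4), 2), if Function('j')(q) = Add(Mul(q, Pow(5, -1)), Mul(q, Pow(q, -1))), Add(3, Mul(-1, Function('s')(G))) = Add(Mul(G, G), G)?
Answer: Rational(484, 25) ≈ 19.360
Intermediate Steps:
Function('s')(G) = Add(3, Mul(-1, G), Mul(-1, Pow(G, 2))) (Function('s')(G) = Add(3, Mul(-1, Add(Mul(G, G), G))) = Add(3, Mul(-1, Add(Pow(G, 2), G))) = Add(3, Mul(-1, Add(G, Pow(G, 2)))) = Add(3, Add(Mul(-1, G), Mul(-1, Pow(G, 2)))) = Add(3, Mul(-1, G), Mul(-1, Pow(G, 2))))
Function('j')(q) = Add(1, Mul(Rational(1, 5), q)) (Function('j')(q) = Add(Mul(q, Rational(1, 5)), 1) = Add(Mul(Rational(1, 5), q), 1) = Add(1, Mul(Rational(1, 5), q)))
Pow(Add(Function('j')(Function('s')(Mul(-3, 1))), 4), 2) = Pow(Add(Add(1, Mul(Rational(1, 5), Add(3, Mul(-1, Mul(-3, 1)), Mul(-1, Pow(Mul(-3, 1), 2))))), 4), 2) = Pow(Add(Add(1, Mul(Rational(1, 5), Add(3, Mul(-1, -3), Mul(-1, Pow(-3, 2))))), 4), 2) = Pow(Add(Add(1, Mul(Rational(1, 5), Add(3, 3, Mul(-1, 9)))), 4), 2) = Pow(Add(Add(1, Mul(Rational(1, 5), Add(3, 3, -9))), 4), 2) = Pow(Add(Add(1, Mul(Rational(1, 5), -3)), 4), 2) = Pow(Add(Add(1, Rational(-3, 5)), 4), 2) = Pow(Add(Rational(2, 5), 4), 2) = Pow(Rational(22, 5), 2) = Rational(484, 25)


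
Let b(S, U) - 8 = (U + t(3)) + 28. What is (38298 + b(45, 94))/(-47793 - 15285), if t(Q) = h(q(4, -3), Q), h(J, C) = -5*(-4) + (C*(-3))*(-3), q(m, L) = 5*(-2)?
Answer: -12825/21026 ≈ -0.60996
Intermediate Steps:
q(m, L) = -10
h(J, C) = 20 + 9*C (h(J, C) = 20 - 3*C*(-3) = 20 + 9*C)
t(Q) = 20 + 9*Q
b(S, U) = 83 + U (b(S, U) = 8 + ((U + (20 + 9*3)) + 28) = 8 + ((U + (20 + 27)) + 28) = 8 + ((U + 47) + 28) = 8 + ((47 + U) + 28) = 8 + (75 + U) = 83 + U)
(38298 + b(45, 94))/(-47793 - 15285) = (38298 + (83 + 94))/(-47793 - 15285) = (38298 + 177)/(-63078) = 38475*(-1/63078) = -12825/21026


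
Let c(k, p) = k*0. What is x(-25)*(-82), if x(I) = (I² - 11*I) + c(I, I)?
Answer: -73800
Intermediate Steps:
c(k, p) = 0
x(I) = I² - 11*I (x(I) = (I² - 11*I) + 0 = I² - 11*I)
x(-25)*(-82) = -25*(-11 - 25)*(-82) = -25*(-36)*(-82) = 900*(-82) = -73800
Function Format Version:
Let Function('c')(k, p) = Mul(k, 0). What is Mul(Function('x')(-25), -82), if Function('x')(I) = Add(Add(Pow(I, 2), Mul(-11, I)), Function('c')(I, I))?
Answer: -73800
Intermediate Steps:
Function('c')(k, p) = 0
Function('x')(I) = Add(Pow(I, 2), Mul(-11, I)) (Function('x')(I) = Add(Add(Pow(I, 2), Mul(-11, I)), 0) = Add(Pow(I, 2), Mul(-11, I)))
Mul(Function('x')(-25), -82) = Mul(Mul(-25, Add(-11, -25)), -82) = Mul(Mul(-25, -36), -82) = Mul(900, -82) = -73800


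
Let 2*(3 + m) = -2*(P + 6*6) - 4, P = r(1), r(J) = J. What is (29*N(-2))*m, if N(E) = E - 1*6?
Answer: 9744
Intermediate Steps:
N(E) = -6 + E (N(E) = E - 6 = -6 + E)
P = 1
m = -42 (m = -3 + (-2*(1 + 6*6) - 4)/2 = -3 + (-2*(1 + 36) - 4)/2 = -3 + (-2*37 - 4)/2 = -3 + (-74 - 4)/2 = -3 + (½)*(-78) = -3 - 39 = -42)
(29*N(-2))*m = (29*(-6 - 2))*(-42) = (29*(-8))*(-42) = -232*(-42) = 9744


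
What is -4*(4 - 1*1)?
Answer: -12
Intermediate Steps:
-4*(4 - 1*1) = -4*(4 - 1) = -4*3 = -12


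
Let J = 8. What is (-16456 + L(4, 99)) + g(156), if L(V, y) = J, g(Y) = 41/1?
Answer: -16407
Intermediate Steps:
g(Y) = 41 (g(Y) = 41*1 = 41)
L(V, y) = 8
(-16456 + L(4, 99)) + g(156) = (-16456 + 8) + 41 = -16448 + 41 = -16407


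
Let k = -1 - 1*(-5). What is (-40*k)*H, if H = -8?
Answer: 1280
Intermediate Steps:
k = 4 (k = -1 + 5 = 4)
(-40*k)*H = -40*4*(-8) = -160*(-8) = 1280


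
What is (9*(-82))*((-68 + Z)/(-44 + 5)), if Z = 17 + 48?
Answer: -738/13 ≈ -56.769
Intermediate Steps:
Z = 65
(9*(-82))*((-68 + Z)/(-44 + 5)) = (9*(-82))*((-68 + 65)/(-44 + 5)) = -(-2214)/(-39) = -(-2214)*(-1)/39 = -738*1/13 = -738/13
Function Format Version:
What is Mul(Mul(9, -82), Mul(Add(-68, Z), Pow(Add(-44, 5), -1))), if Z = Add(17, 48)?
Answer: Rational(-738, 13) ≈ -56.769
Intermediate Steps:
Z = 65
Mul(Mul(9, -82), Mul(Add(-68, Z), Pow(Add(-44, 5), -1))) = Mul(Mul(9, -82), Mul(Add(-68, 65), Pow(Add(-44, 5), -1))) = Mul(-738, Mul(-3, Pow(-39, -1))) = Mul(-738, Mul(-3, Rational(-1, 39))) = Mul(-738, Rational(1, 13)) = Rational(-738, 13)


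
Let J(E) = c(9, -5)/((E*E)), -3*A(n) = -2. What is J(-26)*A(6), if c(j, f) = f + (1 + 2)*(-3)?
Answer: -7/507 ≈ -0.013807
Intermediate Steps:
A(n) = ⅔ (A(n) = -⅓*(-2) = ⅔)
c(j, f) = -9 + f (c(j, f) = f + 3*(-3) = f - 9 = -9 + f)
J(E) = -14/E² (J(E) = (-9 - 5)/((E*E)) = -14/E²)
J(-26)*A(6) = -14/(-26)²*(⅔) = -14*1/676*(⅔) = -7/338*⅔ = -7/507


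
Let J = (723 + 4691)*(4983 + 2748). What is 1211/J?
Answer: 1211/41855634 ≈ 2.8933e-5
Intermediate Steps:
J = 41855634 (J = 5414*7731 = 41855634)
1211/J = 1211/41855634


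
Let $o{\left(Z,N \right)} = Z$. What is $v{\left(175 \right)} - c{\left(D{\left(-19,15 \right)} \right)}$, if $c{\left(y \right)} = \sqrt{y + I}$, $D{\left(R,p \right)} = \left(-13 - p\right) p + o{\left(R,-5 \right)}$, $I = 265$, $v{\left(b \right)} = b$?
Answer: $175 - i \sqrt{174} \approx 175.0 - 13.191 i$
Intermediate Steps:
$D{\left(R,p \right)} = R + p \left(-13 - p\right)$ ($D{\left(R,p \right)} = \left(-13 - p\right) p + R = p \left(-13 - p\right) + R = R + p \left(-13 - p\right)$)
$c{\left(y \right)} = \sqrt{265 + y}$ ($c{\left(y \right)} = \sqrt{y + 265} = \sqrt{265 + y}$)
$v{\left(175 \right)} - c{\left(D{\left(-19,15 \right)} \right)} = 175 - \sqrt{265 - 439} = 175 - \sqrt{-174} = 175 - i \sqrt{174}$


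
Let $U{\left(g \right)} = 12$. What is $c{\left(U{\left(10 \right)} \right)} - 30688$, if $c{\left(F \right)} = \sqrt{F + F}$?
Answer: $-30688 + 2 \sqrt{6} \approx -30683.0$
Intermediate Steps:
$c{\left(F \right)} = \sqrt{2} \sqrt{F}$ ($c{\left(F \right)} = \sqrt{2 F} = \sqrt{2} \sqrt{F}$)
$c{\left(U{\left(10 \right)} \right)} - 30688 = \sqrt{2} \sqrt{12} - 30688 = \sqrt{2} \cdot 2 \sqrt{3} - 30688 = 2 \sqrt{6} - 30688 = -30688 + 2 \sqrt{6}$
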